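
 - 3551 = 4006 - 7557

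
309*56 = 17304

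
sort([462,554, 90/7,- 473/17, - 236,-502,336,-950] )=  [ - 950, - 502, -236,-473/17, 90/7,336,462,554]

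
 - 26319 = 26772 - 53091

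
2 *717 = 1434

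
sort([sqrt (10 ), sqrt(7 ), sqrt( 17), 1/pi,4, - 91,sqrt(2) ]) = [ - 91, 1/pi,sqrt( 2 ),sqrt( 7),sqrt(10 ), 4, sqrt( 17)]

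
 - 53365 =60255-113620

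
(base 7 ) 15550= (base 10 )4396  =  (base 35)3kl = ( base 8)10454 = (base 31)4hp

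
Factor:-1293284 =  -2^2*29^1*11149^1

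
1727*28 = 48356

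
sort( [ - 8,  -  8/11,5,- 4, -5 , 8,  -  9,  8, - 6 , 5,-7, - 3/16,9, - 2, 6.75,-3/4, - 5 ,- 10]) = [-10,  -  9,-8, - 7 ,-6, - 5,-5,-4, - 2 , - 3/4,- 8/11, -3/16, 5,5,  6.75, 8,8,9 ]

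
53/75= 53/75 = 0.71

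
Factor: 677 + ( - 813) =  - 136 = -2^3 * 17^1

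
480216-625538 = - 145322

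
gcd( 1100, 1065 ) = 5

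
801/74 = 10 + 61/74 = 10.82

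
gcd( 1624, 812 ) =812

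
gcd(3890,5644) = 2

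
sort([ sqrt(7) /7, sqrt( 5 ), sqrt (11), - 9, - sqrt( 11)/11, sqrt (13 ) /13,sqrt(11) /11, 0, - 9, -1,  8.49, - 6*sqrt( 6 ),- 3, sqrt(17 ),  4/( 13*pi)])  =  [-6*sqrt(6),-9,-9, - 3, - 1,-sqrt( 11) /11, 0,4/( 13*pi), sqrt( 13)/13,sqrt( 11 )/11,  sqrt( 7) /7,sqrt( 5 ), sqrt( 11), sqrt( 17 ), 8.49]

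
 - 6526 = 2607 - 9133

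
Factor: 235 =5^1*47^1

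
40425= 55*735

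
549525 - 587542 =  - 38017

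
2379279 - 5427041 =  -3047762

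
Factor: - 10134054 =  - 2^1*3^2*7^1*80429^1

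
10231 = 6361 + 3870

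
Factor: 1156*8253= 9540468 = 2^2*3^2*7^1*17^2*131^1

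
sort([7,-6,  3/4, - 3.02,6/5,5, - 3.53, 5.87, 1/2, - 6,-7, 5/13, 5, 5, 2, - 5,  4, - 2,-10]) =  [ - 10,-7, - 6,-6, - 5,-3.53,- 3.02 , - 2, 5/13,1/2, 3/4, 6/5  ,  2 , 4,5,5,5, 5.87 , 7] 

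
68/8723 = 68/8723 = 0.01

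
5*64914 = 324570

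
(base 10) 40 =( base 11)37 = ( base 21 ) 1J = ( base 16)28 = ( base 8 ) 50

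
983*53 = 52099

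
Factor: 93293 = 29^1 * 3217^1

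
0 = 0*233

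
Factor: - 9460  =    -  2^2*5^1*11^1*43^1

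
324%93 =45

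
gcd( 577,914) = 1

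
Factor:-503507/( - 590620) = 2^( - 2)*5^( - 1 )*163^1*3089^1*29531^(-1)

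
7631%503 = 86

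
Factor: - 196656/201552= -13^( - 1)*19^( - 1 )*241^1 = - 241/247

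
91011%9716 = 3567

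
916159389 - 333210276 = 582949113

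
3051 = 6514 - 3463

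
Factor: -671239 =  - 227^1* 2957^1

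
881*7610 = 6704410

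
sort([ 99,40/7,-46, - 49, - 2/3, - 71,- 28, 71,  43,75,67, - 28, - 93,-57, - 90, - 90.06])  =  [ - 93 , - 90.06, - 90, - 71 ,-57, - 49  , - 46,-28, - 28,-2/3 , 40/7 , 43,67, 71,75 , 99]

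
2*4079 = 8158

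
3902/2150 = 1 + 876/1075 = 1.81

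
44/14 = 3 + 1/7 = 3.14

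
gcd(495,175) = 5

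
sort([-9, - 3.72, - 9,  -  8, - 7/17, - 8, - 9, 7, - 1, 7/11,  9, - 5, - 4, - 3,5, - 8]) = [ - 9, - 9, - 9, - 8, - 8, - 8, - 5, - 4, -3.72,-3, -1, - 7/17, 7/11,5 , 7,9]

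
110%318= 110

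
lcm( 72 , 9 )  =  72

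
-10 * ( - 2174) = 21740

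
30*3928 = 117840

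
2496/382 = 1248/191 = 6.53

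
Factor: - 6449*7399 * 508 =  - 24239804708 =-  2^2* 7^2*127^1*151^1*6449^1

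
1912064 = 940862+971202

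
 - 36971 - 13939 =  - 50910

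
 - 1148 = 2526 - 3674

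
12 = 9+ 3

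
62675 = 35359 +27316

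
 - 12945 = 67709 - 80654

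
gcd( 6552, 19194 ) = 42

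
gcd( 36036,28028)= 4004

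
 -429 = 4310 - 4739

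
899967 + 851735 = 1751702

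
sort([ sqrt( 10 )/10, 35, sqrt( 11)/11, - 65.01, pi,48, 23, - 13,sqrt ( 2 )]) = [ - 65.01 , - 13, sqrt( 11 )/11,  sqrt( 10)/10,  sqrt( 2), pi,23,35,48]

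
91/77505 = 91/77505 = 0.00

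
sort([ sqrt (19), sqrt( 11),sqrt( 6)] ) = [sqrt ( 6), sqrt( 11)  ,  sqrt( 19 )] 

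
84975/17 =4998+ 9/17=4998.53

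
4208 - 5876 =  - 1668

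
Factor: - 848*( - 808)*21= 2^7*3^1*7^1*53^1 * 101^1= 14388864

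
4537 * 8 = 36296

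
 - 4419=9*(-491) 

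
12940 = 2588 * 5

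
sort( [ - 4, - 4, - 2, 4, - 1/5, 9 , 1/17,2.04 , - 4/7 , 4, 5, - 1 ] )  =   [ - 4, - 4,-2 ,- 1, - 4/7 ,  -  1/5, 1/17, 2.04 , 4,4,5,  9]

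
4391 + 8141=12532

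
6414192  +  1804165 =8218357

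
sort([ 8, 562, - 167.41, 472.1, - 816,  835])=[ -816, - 167.41 , 8,472.1,562, 835] 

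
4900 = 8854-3954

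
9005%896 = 45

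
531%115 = 71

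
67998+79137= 147135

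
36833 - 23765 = 13068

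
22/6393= 22/6393 = 0.00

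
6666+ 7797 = 14463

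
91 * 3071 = 279461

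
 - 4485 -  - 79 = - 4406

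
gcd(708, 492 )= 12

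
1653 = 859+794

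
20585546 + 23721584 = 44307130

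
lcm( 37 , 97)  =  3589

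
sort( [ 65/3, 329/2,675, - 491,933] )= [ - 491, 65/3, 329/2 , 675, 933]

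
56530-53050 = 3480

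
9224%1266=362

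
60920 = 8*7615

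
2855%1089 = 677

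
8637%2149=41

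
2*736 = 1472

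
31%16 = 15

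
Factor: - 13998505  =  -5^1* 271^1*10331^1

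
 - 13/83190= - 13/83190 =- 0.00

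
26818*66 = 1769988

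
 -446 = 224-670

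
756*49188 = 37186128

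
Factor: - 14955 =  - 3^1*5^1 * 997^1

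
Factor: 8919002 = 2^1 * 47^1*239^1  *397^1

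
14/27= 14/27 = 0.52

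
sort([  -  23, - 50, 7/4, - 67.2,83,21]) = [ - 67.2, - 50, - 23,7/4 , 21,83]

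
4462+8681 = 13143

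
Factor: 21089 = 21089^1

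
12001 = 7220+4781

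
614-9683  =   - 9069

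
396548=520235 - 123687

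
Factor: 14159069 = 14159069^1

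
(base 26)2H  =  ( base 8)105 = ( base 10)69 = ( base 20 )39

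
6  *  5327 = 31962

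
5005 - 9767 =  - 4762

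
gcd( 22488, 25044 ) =12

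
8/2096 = 1/262 = 0.00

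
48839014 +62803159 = 111642173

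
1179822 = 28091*42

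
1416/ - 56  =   - 177/7  =  -25.29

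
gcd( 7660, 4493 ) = 1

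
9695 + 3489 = 13184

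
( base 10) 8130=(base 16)1fc2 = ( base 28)aaa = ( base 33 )7FC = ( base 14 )2d6a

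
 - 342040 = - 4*85510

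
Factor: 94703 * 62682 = 5936173446 = 2^1*3^1 *7^1 * 31^1*83^1 * 163^1 * 337^1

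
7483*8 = 59864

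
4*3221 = 12884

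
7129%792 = 1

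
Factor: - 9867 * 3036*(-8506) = 2^3*  3^2*11^2*13^1*23^2*4253^1 = 254807539272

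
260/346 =130/173 = 0.75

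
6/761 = 6/761 = 0.01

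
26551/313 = 26551/313 = 84.83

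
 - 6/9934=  - 1 + 4964/4967  =  - 0.00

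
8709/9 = 2903/3= 967.67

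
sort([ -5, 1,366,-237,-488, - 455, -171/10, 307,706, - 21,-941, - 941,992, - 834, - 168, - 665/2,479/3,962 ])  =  [ - 941,-941,-834,-488, - 455, - 665/2,-237,-168,-21, - 171/10, - 5,  1,479/3, 307 , 366,706,962, 992] 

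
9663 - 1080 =8583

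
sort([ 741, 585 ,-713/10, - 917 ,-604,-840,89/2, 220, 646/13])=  [ - 917, - 840 ,  -  604  , - 713/10,89/2,646/13,220,585,741]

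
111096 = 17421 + 93675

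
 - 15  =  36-51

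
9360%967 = 657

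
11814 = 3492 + 8322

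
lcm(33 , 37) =1221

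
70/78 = 35/39 = 0.90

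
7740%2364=648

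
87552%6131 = 1718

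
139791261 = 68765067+71026194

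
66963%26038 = 14887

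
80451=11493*7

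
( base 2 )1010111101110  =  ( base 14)2090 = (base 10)5614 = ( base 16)15ee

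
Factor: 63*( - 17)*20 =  - 21420 = -  2^2*3^2*5^1*7^1*17^1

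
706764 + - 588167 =118597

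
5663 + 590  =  6253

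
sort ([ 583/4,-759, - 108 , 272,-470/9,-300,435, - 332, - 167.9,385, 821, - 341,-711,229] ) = [ - 759, - 711, - 341 , - 332, - 300,-167.9,- 108, - 470/9,583/4,229,272  ,  385, 435, 821]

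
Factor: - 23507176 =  - 2^3* 7^1*11^1*31^1 *1231^1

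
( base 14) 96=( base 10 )132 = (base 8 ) 204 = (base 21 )66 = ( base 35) 3R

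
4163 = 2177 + 1986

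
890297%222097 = 1909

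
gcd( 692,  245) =1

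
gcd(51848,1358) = 2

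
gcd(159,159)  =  159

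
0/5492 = 0   =  0.00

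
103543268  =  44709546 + 58833722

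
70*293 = 20510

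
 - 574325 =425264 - 999589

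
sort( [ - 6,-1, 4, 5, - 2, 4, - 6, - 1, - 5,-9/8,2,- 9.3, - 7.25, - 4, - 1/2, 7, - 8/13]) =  [ - 9.3, - 7.25, - 6,-6, - 5, - 4, - 2, - 9/8, - 1 , - 1, - 8/13, - 1/2,2, 4 , 4, 5 , 7 ] 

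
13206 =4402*3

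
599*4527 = 2711673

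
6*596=3576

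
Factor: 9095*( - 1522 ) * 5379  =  - 74459291610 = - 2^1 * 3^1*5^1*11^1*17^1*107^1*163^1*761^1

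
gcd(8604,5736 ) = 2868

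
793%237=82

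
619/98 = 619/98 = 6.32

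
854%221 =191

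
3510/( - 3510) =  - 1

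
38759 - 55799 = -17040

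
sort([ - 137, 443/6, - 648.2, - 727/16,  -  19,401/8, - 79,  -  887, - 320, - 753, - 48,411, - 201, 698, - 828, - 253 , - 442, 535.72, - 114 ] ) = [ - 887, - 828,-753, - 648.2, - 442, - 320, - 253,  -  201, - 137,  -  114, - 79, - 48,-727/16, - 19,401/8, 443/6,  411,535.72, 698]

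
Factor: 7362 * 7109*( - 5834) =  - 2^2*3^2*409^1*2917^1*7109^1  =  -305330895972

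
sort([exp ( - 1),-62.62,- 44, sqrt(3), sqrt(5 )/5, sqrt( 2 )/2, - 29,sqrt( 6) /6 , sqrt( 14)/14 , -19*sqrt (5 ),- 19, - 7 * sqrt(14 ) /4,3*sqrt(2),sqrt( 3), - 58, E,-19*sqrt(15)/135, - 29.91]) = [  -  62.62, - 58, - 44, - 19*sqrt(5), - 29.91, - 29 ,  -  19, - 7*sqrt(14)/4 , - 19 * sqrt(15) /135,  sqrt(14) /14,  exp( - 1), sqrt( 6 ) /6,  sqrt(5)/5, sqrt ( 2)/2, sqrt( 3 ) , sqrt(  3), E,3 * sqrt ( 2 )]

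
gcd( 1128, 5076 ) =564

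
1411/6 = 235 + 1/6 = 235.17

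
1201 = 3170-1969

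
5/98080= 1/19616 = 0.00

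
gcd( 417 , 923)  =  1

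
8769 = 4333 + 4436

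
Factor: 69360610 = 2^1 * 5^1*11^1*71^1 * 83^1*107^1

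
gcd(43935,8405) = 5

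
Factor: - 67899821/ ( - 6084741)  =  3^( - 1 )*11^1*13^(-1)*156019^( - 1)* 6172711^1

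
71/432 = 71/432 = 0.16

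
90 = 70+20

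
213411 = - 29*(  -  7359 ) 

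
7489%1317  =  904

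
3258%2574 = 684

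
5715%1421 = 31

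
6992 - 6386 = 606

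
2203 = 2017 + 186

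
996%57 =27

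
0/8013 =0 = 0.00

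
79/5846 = 1/74 = 0.01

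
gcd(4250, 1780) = 10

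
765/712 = 1 + 53/712 = 1.07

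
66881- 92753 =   -  25872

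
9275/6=9275/6 = 1545.83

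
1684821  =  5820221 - 4135400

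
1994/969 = 2  +  56/969= 2.06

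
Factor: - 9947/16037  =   - 49/79 = -  7^2*79^ ( - 1 ) 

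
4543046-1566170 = 2976876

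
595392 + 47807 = 643199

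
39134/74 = 19567/37 = 528.84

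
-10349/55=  - 189 + 46/55=- 188.16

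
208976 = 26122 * 8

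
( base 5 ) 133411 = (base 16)1569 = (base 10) 5481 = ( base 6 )41213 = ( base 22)B73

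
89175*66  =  5885550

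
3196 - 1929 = 1267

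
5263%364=167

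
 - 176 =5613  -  5789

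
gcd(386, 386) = 386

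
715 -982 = -267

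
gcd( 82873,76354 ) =1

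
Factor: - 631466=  - 2^1*11^1*28703^1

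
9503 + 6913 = 16416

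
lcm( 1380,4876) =73140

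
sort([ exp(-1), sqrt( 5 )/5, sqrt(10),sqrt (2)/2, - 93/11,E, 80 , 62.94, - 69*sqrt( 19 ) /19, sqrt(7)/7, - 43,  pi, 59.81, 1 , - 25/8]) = [ - 43  , - 69*sqrt( 19 )/19,  -  93/11, - 25/8, exp( - 1),sqrt(7) /7,sqrt(5)/5, sqrt( 2)/2, 1,E,  pi, sqrt( 10),59.81, 62.94, 80 ]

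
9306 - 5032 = 4274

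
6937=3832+3105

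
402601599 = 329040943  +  73560656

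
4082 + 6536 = 10618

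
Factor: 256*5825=2^8*5^2  *  233^1 = 1491200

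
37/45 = 37/45= 0.82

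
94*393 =36942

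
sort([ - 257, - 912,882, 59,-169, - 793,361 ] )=[ - 912 , - 793, - 257, - 169,59, 361,  882] 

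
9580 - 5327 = 4253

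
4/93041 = 4/93041 = 0.00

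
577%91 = 31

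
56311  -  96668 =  - 40357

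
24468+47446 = 71914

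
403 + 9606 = 10009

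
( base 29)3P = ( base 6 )304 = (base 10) 112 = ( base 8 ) 160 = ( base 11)a2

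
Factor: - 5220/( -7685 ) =2^2 * 3^2*53^( - 1 ) = 36/53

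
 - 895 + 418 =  - 477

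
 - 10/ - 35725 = 2/7145 = 0.00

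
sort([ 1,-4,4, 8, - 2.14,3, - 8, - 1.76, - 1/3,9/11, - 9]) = [ - 9,-8, - 4, - 2.14,- 1.76, - 1/3,9/11  ,  1,3,4,8]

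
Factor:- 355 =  -5^1*71^1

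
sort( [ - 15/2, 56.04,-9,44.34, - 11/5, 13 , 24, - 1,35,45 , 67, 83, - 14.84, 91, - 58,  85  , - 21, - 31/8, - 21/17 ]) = [ - 58, - 21, - 14.84,-9, - 15/2, - 31/8, - 11/5, - 21/17, - 1, 13,24, 35 , 44.34,45,  56.04, 67,83,85, 91]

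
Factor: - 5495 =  - 5^1*7^1*157^1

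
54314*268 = 14556152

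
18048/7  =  18048/7 =2578.29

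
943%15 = 13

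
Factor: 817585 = 5^1*163517^1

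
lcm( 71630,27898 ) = 2650310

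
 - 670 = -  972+302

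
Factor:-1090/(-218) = 5^1 = 5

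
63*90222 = 5683986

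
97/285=97/285 =0.34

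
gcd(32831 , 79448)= 1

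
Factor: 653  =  653^1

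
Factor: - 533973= - 3^1*11^2*1471^1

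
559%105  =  34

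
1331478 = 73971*18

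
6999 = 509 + 6490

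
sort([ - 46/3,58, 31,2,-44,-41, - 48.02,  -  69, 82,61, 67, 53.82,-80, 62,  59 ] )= [ - 80,  -  69, - 48.02,-44 , - 41, - 46/3,2, 31,53.82,58,59 , 61, 62,67, 82 ] 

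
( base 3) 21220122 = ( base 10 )5768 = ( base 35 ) 4os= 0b1011010001000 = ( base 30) 6c8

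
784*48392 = 37939328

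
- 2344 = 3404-5748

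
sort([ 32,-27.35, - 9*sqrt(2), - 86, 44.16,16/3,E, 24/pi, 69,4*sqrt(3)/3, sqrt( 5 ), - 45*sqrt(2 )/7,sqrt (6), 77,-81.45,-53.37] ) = [ - 86,  -  81.45, - 53.37, - 27.35, - 9*sqrt (2 ),  -  45*sqrt( 2)/7,sqrt(5 ),4*sqrt(3)/3, sqrt( 6),E,16/3,24/pi,  32,44.16,69,77]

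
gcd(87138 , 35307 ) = 9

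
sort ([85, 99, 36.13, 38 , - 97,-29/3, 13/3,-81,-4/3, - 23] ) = [ - 97,-81,-23, - 29/3, - 4/3,13/3, 36.13,  38,85,  99 ] 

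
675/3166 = 675/3166 =0.21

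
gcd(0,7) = 7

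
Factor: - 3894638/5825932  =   - 2^(- 1)*7^(-1)*11^1*19^( - 1 )*47^( - 1)*211^1 * 233^( - 1)*839^1 = - 1947319/2912966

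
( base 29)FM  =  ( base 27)gp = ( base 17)19f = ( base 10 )457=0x1c9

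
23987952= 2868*8364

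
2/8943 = 2/8943 = 0.00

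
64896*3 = 194688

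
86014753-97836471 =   -  11821718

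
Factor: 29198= 2^1*13^1*1123^1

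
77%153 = 77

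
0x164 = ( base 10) 356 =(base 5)2411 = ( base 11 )2A4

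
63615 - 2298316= - 2234701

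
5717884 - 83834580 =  - 78116696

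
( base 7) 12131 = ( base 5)100113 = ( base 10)3158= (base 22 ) 6bc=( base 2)110001010110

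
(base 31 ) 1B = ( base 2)101010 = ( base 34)18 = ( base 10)42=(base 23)1j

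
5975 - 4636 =1339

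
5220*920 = 4802400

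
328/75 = 4 + 28/75 = 4.37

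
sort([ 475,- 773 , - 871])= [ - 871,-773, 475]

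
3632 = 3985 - 353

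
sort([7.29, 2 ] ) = [2, 7.29 ]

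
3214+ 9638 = 12852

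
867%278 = 33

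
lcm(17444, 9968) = 69776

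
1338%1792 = 1338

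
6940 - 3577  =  3363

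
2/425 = 2/425 = 0.00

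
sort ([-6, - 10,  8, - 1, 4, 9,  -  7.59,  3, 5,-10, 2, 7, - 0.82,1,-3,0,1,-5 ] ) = [ - 10, - 10, -7.59, - 6, - 5,-3, - 1,-0.82, 0, 1, 1, 2,3, 4, 5 , 7, 8,9 ] 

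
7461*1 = 7461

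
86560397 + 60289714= 146850111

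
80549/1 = 80549  =  80549.00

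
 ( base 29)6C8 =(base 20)DA2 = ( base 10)5402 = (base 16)151A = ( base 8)12432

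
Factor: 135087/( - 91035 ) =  - 45029/30345 = -3^( - 1) * 5^( - 1)*7^( - 1)  *17^( - 2)*37^1*1217^1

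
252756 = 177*1428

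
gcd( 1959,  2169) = 3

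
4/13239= 4/13239 =0.00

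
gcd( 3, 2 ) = 1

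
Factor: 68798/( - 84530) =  - 34399/42265 = - 5^(  -  1 ) * 41^1  *  79^( - 1)* 107^ ( - 1)*839^1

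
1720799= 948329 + 772470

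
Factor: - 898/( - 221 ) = 2^1*13^(-1 )*17^ (-1 )*449^1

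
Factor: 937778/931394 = 468889/465697 = 97^( - 1 ) * 4801^( - 1)*468889^1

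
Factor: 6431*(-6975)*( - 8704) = 390428582400 = 2^9*3^2*5^2*17^1*31^1*59^1*109^1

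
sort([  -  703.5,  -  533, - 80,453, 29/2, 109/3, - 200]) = [ - 703.5,-533, - 200 ,-80, 29/2 , 109/3, 453]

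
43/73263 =43/73263 =0.00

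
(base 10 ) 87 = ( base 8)127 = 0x57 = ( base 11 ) 7a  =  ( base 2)1010111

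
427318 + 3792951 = 4220269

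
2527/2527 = 1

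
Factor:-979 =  - 11^1*89^1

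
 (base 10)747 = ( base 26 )12J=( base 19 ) 216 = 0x2eb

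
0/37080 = 0 = 0.00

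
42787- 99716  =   - 56929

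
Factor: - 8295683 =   -  11^1 * 754153^1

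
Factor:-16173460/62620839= - 2^2 * 3^( - 2) *5^1*17^1*293^(-1 )*23747^(-1 )*47569^1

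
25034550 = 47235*530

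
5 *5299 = 26495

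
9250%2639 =1333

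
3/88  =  3/88 =0.03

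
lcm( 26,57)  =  1482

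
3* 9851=29553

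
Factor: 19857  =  3^1*6619^1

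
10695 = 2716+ 7979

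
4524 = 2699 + 1825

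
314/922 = 157/461 =0.34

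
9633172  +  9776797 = 19409969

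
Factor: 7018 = 2^1*11^2 * 29^1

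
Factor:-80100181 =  - 7^1 * 19^1 * 602257^1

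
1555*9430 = 14663650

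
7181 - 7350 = -169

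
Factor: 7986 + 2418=2^2*3^2*17^2= 10404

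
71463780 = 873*81860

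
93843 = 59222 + 34621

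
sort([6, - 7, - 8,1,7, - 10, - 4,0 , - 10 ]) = [ - 10 , - 10, - 8, - 7, - 4, 0, 1,6,7] 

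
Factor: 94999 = 94999^1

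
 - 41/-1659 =41/1659 =0.02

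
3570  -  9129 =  - 5559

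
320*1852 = 592640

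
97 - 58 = 39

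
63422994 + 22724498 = 86147492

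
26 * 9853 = 256178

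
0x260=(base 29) KS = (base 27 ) ME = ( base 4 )21200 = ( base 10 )608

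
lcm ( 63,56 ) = 504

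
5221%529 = 460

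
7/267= 7/267 =0.03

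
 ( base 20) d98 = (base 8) 12414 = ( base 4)1110030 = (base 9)7346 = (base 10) 5388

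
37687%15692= 6303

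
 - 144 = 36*( - 4)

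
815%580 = 235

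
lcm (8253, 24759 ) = 24759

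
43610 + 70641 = 114251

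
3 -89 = - 86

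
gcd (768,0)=768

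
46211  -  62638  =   - 16427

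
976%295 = 91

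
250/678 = 125/339 = 0.37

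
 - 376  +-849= -1225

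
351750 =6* 58625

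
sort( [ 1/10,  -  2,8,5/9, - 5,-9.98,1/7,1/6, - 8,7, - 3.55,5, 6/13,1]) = [ - 9.98, - 8, - 5,- 3.55, - 2,1/10,  1/7, 1/6,6/13,  5/9,1,5,7,8]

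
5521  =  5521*1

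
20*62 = 1240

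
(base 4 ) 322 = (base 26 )26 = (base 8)72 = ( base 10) 58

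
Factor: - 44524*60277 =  - 2683773148 =- 2^2*7^1  *  79^1*109^1*11131^1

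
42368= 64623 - 22255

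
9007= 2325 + 6682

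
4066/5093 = 4066/5093 = 0.80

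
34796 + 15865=50661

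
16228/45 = 360 + 28/45 = 360.62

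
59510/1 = 59510=59510.00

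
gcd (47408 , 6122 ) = 2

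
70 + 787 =857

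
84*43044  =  3615696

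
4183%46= 43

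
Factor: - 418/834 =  - 209/417 = - 3^(  -  1 )*11^1*19^1*139^( -1)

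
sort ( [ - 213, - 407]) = [ - 407 , - 213] 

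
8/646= 4/323 = 0.01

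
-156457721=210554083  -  367011804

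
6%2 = 0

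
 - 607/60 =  - 607/60 = - 10.12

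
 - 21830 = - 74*295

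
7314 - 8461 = -1147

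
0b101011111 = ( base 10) 351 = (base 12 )253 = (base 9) 430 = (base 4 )11133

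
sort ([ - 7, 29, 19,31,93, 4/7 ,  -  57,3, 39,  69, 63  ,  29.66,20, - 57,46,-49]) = [ - 57, - 57,-49, - 7,4/7,3 , 19,20,29,29.66,31,39,  46, 63,69,93 ] 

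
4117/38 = 108 + 13/38 =108.34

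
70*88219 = 6175330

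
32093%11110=9873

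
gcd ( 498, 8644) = 2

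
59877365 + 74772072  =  134649437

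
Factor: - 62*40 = - 2^4*5^1 * 31^1 = - 2480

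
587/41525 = 587/41525 = 0.01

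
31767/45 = 10589/15=705.93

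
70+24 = 94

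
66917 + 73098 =140015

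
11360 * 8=90880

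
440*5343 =2350920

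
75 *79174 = 5938050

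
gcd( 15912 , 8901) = 9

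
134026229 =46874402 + 87151827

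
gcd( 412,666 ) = 2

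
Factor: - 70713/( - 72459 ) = 81/83= 3^4 * 83^( - 1)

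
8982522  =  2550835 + 6431687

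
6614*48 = 317472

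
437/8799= 437/8799 = 0.05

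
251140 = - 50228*( - 5 ) 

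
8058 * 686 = 5527788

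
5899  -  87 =5812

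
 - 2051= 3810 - 5861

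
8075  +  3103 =11178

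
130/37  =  3 + 19/37 = 3.51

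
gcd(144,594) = 18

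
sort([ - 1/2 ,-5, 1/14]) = [ - 5, - 1/2,  1/14 ]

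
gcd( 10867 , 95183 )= 1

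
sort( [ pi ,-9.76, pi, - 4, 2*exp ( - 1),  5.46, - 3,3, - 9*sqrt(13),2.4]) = [ - 9*sqrt(13), - 9.76 ,  -  4, - 3,2*exp(-1), 2.4,3,pi,pi,5.46]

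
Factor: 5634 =2^1*3^2*313^1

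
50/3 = 50/3 = 16.67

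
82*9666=792612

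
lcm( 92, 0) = 0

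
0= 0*1548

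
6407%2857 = 693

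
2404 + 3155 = 5559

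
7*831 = 5817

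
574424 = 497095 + 77329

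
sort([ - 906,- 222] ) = [ - 906 , - 222 ]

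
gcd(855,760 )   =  95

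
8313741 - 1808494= 6505247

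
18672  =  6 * 3112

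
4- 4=0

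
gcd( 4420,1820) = 260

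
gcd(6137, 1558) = 19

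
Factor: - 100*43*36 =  - 154800 = -2^4*3^2*5^2 * 43^1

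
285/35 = 8  +  1/7  =  8.14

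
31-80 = -49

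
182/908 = 91/454 = 0.20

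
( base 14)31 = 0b101011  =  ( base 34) 19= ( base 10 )43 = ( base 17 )29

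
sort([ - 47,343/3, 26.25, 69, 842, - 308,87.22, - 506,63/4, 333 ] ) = [ - 506, - 308,- 47,  63/4,26.25,69,87.22 , 343/3,333,842]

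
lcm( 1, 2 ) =2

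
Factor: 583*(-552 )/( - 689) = 6072/13 =2^3 * 3^1*11^1*13^( - 1)*23^1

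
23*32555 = 748765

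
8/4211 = 8/4211 = 0.00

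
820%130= 40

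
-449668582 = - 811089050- - 361420468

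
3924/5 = 784+4/5  =  784.80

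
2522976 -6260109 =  - 3737133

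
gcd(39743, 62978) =1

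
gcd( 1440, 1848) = 24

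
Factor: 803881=13^1*61837^1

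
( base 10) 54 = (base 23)28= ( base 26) 22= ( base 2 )110110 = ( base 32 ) 1M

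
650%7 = 6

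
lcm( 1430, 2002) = 10010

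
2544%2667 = 2544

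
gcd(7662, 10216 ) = 2554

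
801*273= 218673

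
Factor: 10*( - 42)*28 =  - 11760 = - 2^4*3^1*5^1*7^2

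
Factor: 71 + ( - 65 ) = 6 = 2^1*3^1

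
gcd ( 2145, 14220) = 15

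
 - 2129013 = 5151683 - 7280696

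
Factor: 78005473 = 7^1*13^1*857203^1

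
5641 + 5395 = 11036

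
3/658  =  3/658  =  0.00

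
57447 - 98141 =-40694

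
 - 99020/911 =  - 109 + 279/911 = -108.69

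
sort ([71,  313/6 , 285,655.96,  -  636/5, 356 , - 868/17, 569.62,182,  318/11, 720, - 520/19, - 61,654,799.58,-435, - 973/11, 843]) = [ - 435, - 636/5, - 973/11, - 61, - 868/17, - 520/19,318/11,313/6,71,  182, 285, 356,569.62,654, 655.96,720, 799.58, 843]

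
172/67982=86/33991 = 0.00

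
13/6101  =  13/6101 = 0.00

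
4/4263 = 4/4263=   0.00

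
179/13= 179/13 = 13.77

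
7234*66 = 477444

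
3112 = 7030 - 3918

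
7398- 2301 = 5097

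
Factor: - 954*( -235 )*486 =2^2 * 3^7*5^1*47^1*53^1 = 108956340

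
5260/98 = 53 + 33/49 = 53.67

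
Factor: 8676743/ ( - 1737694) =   -  2^ ( -1)*7^ ( - 1)*124121^(-1)*8676743^1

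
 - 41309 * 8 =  - 330472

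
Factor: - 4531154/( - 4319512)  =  2265577/2159756  =  2^ (  -  2 )*181^1*263^(-1)*2053^(- 1)*12517^1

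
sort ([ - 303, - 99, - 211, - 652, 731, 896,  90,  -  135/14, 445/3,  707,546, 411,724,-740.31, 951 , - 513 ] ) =[-740.31,-652,-513, - 303, - 211,- 99,-135/14, 90, 445/3, 411,546,707, 724, 731, 896,951]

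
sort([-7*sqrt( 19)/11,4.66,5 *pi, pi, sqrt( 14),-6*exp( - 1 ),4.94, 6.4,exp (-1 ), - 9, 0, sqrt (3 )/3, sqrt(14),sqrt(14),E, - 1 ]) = [ - 9 , - 7*sqrt(19)/11 , - 6*exp ( - 1 ), - 1,  0 , exp ( - 1 ), sqrt( 3)/3,E, pi, sqrt( 14), sqrt(14), sqrt( 14),4.66,  4.94, 6.4,5*pi]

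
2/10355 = 2/10355=0.00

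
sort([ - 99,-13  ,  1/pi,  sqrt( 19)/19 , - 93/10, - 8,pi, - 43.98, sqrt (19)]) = [ - 99, - 43.98, - 13, - 93/10, - 8,sqrt( 19)/19, 1/pi, pi, sqrt(19)]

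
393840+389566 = 783406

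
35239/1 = 35239 = 35239.00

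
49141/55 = 49141/55 = 893.47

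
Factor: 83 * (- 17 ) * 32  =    -  45152 = - 2^5*17^1*83^1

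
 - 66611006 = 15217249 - 81828255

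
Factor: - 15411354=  - 2^1*3^1*7^1*29^1 *12653^1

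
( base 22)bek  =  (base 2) 1011000010100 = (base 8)13024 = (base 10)5652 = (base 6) 42100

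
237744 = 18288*13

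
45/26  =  45/26 = 1.73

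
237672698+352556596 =590229294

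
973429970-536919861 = 436510109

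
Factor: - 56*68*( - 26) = 99008=2^6* 7^1*13^1  *17^1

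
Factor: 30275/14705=35/17= 5^1*7^1* 17^(- 1)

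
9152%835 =802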